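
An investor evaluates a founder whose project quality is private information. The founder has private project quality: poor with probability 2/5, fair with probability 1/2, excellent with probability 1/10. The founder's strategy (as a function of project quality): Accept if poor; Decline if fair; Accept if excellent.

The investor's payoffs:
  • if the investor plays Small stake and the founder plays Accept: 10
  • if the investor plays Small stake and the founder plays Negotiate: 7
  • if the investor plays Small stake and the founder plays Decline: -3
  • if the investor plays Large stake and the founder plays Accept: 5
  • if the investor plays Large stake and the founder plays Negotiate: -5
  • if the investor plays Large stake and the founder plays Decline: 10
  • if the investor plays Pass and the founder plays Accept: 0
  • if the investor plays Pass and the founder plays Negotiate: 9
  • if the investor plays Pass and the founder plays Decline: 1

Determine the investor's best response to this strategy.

E[Small stake] = 2/5·(10) + 1/2·(-3) + 1/10·(10) = 7/2
E[Large stake] = 2/5·(5) + 1/2·(10) + 1/10·(5) = 15/2
E[Pass] = 2/5·(0) + 1/2·(1) + 1/10·(0) = 1/2
Best response: Large stake (15/2 is the largest).

Large stake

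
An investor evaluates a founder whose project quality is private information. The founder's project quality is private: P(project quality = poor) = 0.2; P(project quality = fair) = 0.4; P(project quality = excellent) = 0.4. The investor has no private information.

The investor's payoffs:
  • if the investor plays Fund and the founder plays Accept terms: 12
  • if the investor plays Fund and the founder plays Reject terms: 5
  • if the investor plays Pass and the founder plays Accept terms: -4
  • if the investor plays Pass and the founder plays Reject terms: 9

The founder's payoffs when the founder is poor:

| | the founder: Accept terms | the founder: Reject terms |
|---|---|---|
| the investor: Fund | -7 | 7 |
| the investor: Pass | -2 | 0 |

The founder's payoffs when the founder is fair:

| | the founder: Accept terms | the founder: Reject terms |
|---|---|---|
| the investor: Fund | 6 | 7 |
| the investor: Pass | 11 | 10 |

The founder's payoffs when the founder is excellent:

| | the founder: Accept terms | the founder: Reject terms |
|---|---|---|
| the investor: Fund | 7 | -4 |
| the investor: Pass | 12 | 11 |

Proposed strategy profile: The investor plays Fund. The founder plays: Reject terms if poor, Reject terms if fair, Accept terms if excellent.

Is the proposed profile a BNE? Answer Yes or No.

Yes

The investor plays Fund: E[Fund] = 0.2·(5) + 0.4·(5) + 0.4·(12) = 7.8; E[Pass] = 3.8. Best-responding. ✓
The founder (project quality poor), facing Fund: Accept terms gives -7, Reject terms gives 7. Proposed Reject terms is best. ✓
The founder (project quality fair), facing Fund: Accept terms gives 6, Reject terms gives 7. Proposed Reject terms is best. ✓
The founder (project quality excellent), facing Fund: Accept terms gives 7, Reject terms gives -4. Proposed Accept terms is best. ✓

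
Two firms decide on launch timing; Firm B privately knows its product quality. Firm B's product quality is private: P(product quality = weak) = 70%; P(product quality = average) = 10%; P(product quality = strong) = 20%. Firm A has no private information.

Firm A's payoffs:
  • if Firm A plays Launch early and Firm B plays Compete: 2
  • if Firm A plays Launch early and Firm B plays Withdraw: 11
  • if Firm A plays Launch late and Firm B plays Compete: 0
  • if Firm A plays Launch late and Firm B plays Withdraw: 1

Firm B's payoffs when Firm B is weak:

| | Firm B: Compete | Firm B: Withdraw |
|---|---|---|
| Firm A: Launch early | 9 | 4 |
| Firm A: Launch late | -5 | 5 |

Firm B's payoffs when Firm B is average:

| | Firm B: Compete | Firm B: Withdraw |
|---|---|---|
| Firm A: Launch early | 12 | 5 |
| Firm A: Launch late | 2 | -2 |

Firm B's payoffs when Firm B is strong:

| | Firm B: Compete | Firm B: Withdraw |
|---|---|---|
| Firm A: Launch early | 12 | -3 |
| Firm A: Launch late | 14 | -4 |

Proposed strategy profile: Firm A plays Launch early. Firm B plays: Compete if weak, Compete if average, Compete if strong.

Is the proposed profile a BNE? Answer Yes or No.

Yes

Firm A plays Launch early: E[Launch early] = 0.7·(2) + 0.1·(2) + 0.2·(2) = 2; E[Launch late] = 0. Best-responding. ✓
Firm B (product quality weak), facing Launch early: Compete gives 9, Withdraw gives 4. Proposed Compete is best. ✓
Firm B (product quality average), facing Launch early: Compete gives 12, Withdraw gives 5. Proposed Compete is best. ✓
Firm B (product quality strong), facing Launch early: Compete gives 12, Withdraw gives -3. Proposed Compete is best. ✓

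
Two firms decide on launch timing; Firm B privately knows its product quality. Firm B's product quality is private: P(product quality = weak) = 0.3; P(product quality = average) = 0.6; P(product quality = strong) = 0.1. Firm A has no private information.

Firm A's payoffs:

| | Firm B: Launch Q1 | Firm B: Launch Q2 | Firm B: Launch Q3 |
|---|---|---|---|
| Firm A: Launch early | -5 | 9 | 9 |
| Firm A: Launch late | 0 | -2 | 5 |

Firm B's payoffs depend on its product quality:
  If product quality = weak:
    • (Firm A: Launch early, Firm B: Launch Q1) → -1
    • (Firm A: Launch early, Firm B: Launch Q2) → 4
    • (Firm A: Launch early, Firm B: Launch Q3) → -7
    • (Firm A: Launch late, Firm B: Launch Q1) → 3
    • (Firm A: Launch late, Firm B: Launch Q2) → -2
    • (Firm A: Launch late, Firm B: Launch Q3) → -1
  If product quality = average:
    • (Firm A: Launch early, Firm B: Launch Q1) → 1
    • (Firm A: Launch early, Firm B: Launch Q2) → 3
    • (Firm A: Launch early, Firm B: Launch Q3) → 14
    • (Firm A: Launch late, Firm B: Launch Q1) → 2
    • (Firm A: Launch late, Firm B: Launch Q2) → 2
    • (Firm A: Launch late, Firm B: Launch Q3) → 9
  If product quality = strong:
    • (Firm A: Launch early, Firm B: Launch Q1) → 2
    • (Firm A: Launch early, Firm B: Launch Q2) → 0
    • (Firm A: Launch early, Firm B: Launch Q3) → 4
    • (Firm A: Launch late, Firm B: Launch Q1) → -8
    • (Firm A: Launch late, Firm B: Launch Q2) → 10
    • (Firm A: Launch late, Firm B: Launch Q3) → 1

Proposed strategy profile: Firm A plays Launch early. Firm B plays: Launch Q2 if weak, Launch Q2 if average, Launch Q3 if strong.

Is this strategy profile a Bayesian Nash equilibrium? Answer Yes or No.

No

Firm A plays Launch early: E[Launch early] = 0.3·(9) + 0.6·(9) + 0.1·(9) = 9; E[Launch late] = -1.3. Best-responding. ✓
Firm B (product quality weak), facing Launch early: Launch Q1 gives -1, Launch Q2 gives 4, Launch Q3 gives -7. Proposed Launch Q2 is best. ✓
Firm B (product quality average), facing Launch early: Launch Q1 gives 1, Launch Q2 gives 3, Launch Q3 gives 14. Proposed Launch Q2 is not best — profitable deviation exists. ✗
Firm B (product quality strong), facing Launch early: Launch Q1 gives 2, Launch Q2 gives 0, Launch Q3 gives 4. Proposed Launch Q3 is best. ✓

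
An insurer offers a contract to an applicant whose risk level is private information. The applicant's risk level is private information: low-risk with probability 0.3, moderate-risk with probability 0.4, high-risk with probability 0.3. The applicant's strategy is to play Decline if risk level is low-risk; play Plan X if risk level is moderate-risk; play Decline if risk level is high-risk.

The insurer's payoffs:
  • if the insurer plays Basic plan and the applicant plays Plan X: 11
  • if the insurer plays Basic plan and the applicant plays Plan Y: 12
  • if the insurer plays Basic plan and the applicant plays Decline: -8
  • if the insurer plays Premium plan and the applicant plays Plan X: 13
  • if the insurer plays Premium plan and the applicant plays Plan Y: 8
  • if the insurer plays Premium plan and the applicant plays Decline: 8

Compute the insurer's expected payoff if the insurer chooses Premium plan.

Take the expectation over the applicant's risk level, weighting each type's action by its prior probability.
E[Premium plan] = 0.3·8 + 0.4·13 + 0.3·8 = 2.4 + 5.2 + 2.4 = 10

10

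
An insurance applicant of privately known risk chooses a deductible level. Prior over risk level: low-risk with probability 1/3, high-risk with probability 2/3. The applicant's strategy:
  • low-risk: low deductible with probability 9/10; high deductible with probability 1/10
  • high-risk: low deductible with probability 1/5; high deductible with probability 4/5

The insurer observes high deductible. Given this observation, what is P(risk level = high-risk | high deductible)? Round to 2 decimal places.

Apply Bayes' rule using the sender's strategy as the likelihood.
P(high deductible) = (1/3)·(1/10) + (2/3)·(4/5) = 17/30
P(high-risk | high deductible) = ((2/3)·(4/5)) / (17/30) = (8/15) / (17/30) = 16/17

0.94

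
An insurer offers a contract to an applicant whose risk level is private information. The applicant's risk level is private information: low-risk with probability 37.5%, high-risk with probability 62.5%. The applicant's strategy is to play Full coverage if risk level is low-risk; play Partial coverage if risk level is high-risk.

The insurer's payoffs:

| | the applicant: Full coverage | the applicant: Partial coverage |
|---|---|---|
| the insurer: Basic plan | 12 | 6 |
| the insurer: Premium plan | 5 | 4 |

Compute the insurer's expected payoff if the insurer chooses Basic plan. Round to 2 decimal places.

E[Basic plan] = 0.375·12 + 0.625·6 = 4.5 + 3.75 = 8.25

8.25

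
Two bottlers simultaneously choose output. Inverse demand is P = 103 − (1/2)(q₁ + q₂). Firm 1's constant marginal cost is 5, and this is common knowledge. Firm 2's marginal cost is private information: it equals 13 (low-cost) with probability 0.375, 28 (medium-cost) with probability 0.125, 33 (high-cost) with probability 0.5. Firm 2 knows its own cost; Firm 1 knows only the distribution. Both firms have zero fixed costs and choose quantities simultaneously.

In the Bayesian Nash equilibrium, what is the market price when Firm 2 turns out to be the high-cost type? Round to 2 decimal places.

48.35

Firm 2 with cost c maximizes (103 − (1/2)(q₁+q₂) − c)·q₂, giving q₂(c) = (103 − c − (1/2)q₁).
E[c₂] = 0.375·13 + 0.125·28 + 0.5·33 = 24.875
Firm 1's FOC against E[q₂] yields q₁ = (103 − 2·5 + E[c₂])/(3/2) = (103 − 10 + 24.875)/(3/2) = 78.5833.
q₂(high-cost) = 30.7083, so P = 103 − (1/2)·(78.5833 + 30.7083) = 48.3542.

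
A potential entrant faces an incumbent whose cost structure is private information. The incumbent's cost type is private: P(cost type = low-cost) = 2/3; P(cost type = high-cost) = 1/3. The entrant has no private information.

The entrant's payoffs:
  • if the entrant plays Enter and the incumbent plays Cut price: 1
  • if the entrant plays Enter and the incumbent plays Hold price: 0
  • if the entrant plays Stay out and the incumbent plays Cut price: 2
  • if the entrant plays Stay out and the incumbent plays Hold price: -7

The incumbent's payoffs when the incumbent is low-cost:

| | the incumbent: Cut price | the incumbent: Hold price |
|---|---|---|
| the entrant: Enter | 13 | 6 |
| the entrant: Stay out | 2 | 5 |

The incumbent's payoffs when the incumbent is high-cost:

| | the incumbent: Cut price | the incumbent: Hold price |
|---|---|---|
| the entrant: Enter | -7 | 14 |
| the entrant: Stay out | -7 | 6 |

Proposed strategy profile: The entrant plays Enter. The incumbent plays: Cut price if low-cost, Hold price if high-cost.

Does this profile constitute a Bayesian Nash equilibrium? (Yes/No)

Yes

The entrant plays Enter: E[Enter] = 2/3·(1) + 1/3·(0) = 2/3; E[Stay out] = -1. Best-responding. ✓
The incumbent (cost type low-cost), facing Enter: Cut price gives 13, Hold price gives 6. Proposed Cut price is best. ✓
The incumbent (cost type high-cost), facing Enter: Cut price gives -7, Hold price gives 14. Proposed Hold price is best. ✓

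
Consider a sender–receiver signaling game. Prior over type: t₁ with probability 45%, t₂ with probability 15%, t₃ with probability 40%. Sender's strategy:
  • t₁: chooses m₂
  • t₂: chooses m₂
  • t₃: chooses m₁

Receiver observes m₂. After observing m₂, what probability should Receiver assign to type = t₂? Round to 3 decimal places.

0.250

Apply Bayes' rule using the sender's strategy as the likelihood.
P(m₂) = 0.45·1 + 0.15·1 + 0.4·0 = 0.6
P(t₂ | m₂) = (0.15·1) / 0.6 = 0.15 / 0.6 = 0.25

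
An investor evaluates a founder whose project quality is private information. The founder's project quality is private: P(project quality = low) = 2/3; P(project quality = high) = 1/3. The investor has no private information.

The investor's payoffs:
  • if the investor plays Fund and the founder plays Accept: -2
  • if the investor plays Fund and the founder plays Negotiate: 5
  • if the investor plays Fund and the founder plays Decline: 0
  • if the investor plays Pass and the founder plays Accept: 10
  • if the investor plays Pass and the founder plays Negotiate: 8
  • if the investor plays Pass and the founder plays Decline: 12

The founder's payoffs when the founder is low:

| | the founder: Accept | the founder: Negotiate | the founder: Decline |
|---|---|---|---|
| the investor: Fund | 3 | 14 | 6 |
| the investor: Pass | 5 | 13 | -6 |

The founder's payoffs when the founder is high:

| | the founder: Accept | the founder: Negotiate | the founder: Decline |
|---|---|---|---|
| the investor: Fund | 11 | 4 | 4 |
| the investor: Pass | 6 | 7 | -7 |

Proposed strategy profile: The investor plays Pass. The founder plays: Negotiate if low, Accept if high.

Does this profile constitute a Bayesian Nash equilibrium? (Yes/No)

A profile is a BNE iff every type of every player is best-responding given beliefs about the other side.
The investor plays Pass: E[Pass] = 2/3·(8) + 1/3·(10) = 26/3; E[Fund] = 8/3. Best-responding. ✓
The founder (project quality low), facing Pass: Accept gives 5, Negotiate gives 13, Decline gives -6. Proposed Negotiate is best. ✓
The founder (project quality high), facing Pass: Accept gives 6, Negotiate gives 7, Decline gives -7. Proposed Accept is not best — profitable deviation exists. ✗

No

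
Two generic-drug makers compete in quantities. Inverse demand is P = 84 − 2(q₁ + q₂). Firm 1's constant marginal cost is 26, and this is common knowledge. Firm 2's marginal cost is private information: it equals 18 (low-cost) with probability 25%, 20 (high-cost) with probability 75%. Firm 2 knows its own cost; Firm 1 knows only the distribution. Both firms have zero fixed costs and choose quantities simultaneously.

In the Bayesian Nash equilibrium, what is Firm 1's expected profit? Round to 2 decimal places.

Firm 2 with cost c maximizes (84 − 2(q₁+q₂) − c)·q₂, giving q₂(c) = (84 − c − 2q₁)/4.
E[c₂] = 0.25·18 + 0.75·20 = 19.5
Firm 1's FOC against E[q₂] yields q₁ = (84 − 2·26 + E[c₂])/6 = (84 − 52 + 19.5)/6 = 8.58333.
E[P] = 84 − 2·(q₁ + E[q₂]) = 43.1667; Firm 1's expected profit = (E[P] − 26)·q₁ = (43.1667 − 26)·8.58333 = 147.347.

147.35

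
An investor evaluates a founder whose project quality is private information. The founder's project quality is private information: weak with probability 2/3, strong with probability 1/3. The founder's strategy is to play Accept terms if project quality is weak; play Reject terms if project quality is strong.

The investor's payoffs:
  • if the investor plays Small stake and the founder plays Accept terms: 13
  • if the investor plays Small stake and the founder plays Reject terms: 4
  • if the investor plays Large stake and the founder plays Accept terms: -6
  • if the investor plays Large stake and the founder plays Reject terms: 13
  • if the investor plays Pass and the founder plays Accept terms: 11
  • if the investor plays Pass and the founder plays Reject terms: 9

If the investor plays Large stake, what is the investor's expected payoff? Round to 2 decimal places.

E[Large stake] = 2/3·(-6) + 1/3·13 = (-4) + 13/3 = 1/3

0.33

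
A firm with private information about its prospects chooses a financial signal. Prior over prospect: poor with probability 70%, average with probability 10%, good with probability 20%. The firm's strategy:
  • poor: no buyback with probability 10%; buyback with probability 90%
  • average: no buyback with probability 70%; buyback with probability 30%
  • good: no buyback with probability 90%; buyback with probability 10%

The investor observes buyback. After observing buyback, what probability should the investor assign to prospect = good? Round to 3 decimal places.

Apply Bayes' rule using the sender's strategy as the likelihood.
P(buyback) = 0.7·0.9 + 0.1·0.3 + 0.2·0.1 = 0.68
P(good | buyback) = (0.2·0.1) / 0.68 = 0.02 / 0.68 = 0.0294118

0.029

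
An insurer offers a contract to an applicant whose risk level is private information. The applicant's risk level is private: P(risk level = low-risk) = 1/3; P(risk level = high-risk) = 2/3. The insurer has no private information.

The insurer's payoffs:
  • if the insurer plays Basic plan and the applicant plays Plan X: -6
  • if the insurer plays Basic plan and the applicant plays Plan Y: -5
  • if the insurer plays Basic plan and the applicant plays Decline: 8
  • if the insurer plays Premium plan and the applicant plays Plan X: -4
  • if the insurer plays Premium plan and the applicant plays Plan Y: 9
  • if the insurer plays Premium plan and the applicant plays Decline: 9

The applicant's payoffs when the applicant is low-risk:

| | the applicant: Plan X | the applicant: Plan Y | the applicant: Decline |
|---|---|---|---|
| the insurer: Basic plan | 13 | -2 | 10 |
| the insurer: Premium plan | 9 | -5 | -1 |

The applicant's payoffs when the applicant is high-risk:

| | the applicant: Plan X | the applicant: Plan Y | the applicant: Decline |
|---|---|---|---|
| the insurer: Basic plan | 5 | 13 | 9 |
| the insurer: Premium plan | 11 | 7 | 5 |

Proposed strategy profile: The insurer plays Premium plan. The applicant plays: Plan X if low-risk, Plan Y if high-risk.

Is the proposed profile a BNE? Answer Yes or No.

The insurer plays Premium plan: E[Premium plan] = 1/3·(-4) + 2/3·(9) = 14/3; E[Basic plan] = -16/3. Best-responding. ✓
The applicant (risk level low-risk), facing Premium plan: Plan X gives 9, Plan Y gives -5, Decline gives -1. Proposed Plan X is best. ✓
The applicant (risk level high-risk), facing Premium plan: Plan X gives 11, Plan Y gives 7, Decline gives 5. Proposed Plan Y is not best — profitable deviation exists. ✗

No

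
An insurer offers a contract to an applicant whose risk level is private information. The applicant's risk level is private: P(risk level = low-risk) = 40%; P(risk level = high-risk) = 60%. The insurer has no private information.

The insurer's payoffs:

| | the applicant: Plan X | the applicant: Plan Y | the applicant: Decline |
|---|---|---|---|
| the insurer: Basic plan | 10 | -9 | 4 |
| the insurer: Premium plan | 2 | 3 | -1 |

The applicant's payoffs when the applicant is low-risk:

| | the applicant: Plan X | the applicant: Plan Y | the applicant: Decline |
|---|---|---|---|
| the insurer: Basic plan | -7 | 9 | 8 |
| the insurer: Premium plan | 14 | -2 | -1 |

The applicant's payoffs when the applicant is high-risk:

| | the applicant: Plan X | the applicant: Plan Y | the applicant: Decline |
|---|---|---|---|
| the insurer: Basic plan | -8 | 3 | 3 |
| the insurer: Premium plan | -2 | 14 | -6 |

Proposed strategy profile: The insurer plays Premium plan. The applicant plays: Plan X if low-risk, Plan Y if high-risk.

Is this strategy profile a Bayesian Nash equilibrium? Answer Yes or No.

The insurer plays Premium plan: E[Premium plan] = 0.4·(2) + 0.6·(3) = 2.6; E[Basic plan] = -1.4. Best-responding. ✓
The applicant (risk level low-risk), facing Premium plan: Plan X gives 14, Plan Y gives -2, Decline gives -1. Proposed Plan X is best. ✓
The applicant (risk level high-risk), facing Premium plan: Plan X gives -2, Plan Y gives 14, Decline gives -6. Proposed Plan Y is best. ✓

Yes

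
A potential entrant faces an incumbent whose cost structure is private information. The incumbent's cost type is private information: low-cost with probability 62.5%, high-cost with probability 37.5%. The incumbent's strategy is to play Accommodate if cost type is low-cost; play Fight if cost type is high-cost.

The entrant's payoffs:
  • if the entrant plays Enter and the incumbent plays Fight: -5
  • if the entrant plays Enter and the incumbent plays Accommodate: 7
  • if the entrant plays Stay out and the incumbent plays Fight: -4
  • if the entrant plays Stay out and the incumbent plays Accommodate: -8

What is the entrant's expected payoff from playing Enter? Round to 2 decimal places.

E[Enter] = 0.625·7 + 0.375·(-5) = 4.375 + (-1.875) = 2.5

2.50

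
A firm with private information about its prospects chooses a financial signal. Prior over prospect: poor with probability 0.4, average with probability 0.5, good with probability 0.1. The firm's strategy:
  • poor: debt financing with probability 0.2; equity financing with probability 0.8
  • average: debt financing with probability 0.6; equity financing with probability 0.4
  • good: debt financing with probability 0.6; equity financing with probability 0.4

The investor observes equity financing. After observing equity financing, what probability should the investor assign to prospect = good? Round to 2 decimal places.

Apply Bayes' rule using the sender's strategy as the likelihood.
P(equity financing) = 0.4·0.8 + 0.5·0.4 + 0.1·0.4 = 0.56
P(good | equity financing) = (0.1·0.4) / 0.56 = 0.04 / 0.56 = 0.0714286

0.07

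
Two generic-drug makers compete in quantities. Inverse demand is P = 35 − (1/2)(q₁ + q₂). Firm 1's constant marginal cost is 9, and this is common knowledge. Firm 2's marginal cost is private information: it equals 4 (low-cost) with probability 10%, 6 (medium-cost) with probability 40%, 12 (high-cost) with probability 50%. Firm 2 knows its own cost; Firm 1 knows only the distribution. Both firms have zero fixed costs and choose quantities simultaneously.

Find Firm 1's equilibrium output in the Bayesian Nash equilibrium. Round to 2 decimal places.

17.20

Type-c best response for Firm 2: q₂(c) = (35 − c) − q₁/2.
Firm 1 maximizes expected profit; its first-order condition is 35 − q₁ − (1/2)E[q₂] − 9 = 0.
Substituting E[q₂] and solving: E[c₂] = 8.8, so q₁ = (35 − 2·9 + 8.8)/(3/2) = 17.2.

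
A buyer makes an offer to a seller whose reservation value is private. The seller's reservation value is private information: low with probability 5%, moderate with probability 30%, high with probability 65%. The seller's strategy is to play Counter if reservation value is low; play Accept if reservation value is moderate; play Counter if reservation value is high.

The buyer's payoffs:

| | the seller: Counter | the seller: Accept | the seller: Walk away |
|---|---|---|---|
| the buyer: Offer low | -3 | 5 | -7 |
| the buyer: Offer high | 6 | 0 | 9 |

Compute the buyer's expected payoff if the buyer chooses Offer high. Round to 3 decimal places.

4.200

E[Offer high] = 0.05·6 + 0.3·0 + 0.65·6 = 0.3 + 0 + 3.9 = 4.2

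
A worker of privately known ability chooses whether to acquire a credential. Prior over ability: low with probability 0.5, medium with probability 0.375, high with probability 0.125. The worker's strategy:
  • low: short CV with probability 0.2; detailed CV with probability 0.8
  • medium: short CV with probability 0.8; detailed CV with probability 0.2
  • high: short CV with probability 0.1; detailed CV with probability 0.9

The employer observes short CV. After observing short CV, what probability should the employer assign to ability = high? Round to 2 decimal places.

P(short CV) = 0.5·0.2 + 0.375·0.8 + 0.125·0.1 = 0.4125
P(high | short CV) = (0.125·0.1) / 0.4125 = 0.0125 / 0.4125 = 0.030303

0.03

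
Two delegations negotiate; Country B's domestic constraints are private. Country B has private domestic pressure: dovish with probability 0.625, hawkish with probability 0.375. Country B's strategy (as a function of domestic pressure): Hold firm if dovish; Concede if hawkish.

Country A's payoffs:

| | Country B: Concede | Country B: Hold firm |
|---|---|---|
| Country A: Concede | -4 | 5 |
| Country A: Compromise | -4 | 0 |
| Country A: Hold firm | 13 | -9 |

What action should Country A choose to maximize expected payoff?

Concede

Compute Country A's expected payoff for each action, taking the expectation over Country B's type.
E[Concede] = 0.625·(5) + 0.375·(-4) = 1.625
E[Compromise] = 0.625·(0) + 0.375·(-4) = -1.5
E[Hold firm] = 0.625·(-9) + 0.375·(13) = -0.75
Best response: Concede (1.625 is the largest).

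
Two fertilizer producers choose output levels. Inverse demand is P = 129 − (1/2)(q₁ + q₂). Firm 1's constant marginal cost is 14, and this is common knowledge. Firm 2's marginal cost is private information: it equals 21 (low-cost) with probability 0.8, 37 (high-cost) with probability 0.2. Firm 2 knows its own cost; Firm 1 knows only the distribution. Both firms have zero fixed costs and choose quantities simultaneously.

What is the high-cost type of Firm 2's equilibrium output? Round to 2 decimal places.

50.27

Firm 2 with cost c maximizes (129 − (1/2)(q₁+q₂) − c)·q₂, giving q₂(c) = (129 − c − (1/2)q₁).
E[c₂] = 0.8·21 + 0.2·37 = 24.2
Firm 1's FOC against E[q₂] yields q₁ = (129 − 2·14 + E[c₂])/(3/2) = (129 − 28 + 24.2)/(3/2) = 83.4667.
q₂(high-cost) = (129 − 37 − (1/2)·83.4667) = 50.2667.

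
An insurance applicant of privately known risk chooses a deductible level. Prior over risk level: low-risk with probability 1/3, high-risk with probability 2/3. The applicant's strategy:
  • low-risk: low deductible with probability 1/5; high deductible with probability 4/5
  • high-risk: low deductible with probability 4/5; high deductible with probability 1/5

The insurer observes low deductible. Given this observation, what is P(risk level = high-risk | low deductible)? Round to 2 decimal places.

0.89

P(low deductible) = (1/3)·(1/5) + (2/3)·(4/5) = 3/5
P(high-risk | low deductible) = ((2/3)·(4/5)) / (3/5) = (8/15) / (3/5) = 8/9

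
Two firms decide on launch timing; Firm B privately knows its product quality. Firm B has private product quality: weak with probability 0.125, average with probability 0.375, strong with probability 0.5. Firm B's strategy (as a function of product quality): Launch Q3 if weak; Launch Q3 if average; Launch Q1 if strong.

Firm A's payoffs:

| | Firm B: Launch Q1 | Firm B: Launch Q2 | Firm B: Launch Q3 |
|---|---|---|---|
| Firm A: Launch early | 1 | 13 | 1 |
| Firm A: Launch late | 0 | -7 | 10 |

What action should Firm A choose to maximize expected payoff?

Launch late

E[Launch early] = 0.125·(1) + 0.375·(1) + 0.5·(1) = 1
E[Launch late] = 0.125·(10) + 0.375·(10) + 0.5·(0) = 5
Best response: Launch late (5 is the largest).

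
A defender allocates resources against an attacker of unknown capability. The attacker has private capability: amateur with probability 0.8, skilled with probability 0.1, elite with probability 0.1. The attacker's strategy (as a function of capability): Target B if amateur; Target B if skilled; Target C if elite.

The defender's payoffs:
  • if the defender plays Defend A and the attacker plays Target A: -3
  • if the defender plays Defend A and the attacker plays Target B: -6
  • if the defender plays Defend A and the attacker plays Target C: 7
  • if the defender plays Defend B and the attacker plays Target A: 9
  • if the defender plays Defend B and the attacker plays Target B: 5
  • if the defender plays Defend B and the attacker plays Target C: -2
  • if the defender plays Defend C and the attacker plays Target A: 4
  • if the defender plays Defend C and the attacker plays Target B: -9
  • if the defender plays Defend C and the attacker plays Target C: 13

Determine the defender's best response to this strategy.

Defend B

E[Defend A] = 0.8·(-6) + 0.1·(-6) + 0.1·(7) = -4.7
E[Defend B] = 0.8·(5) + 0.1·(5) + 0.1·(-2) = 4.3
E[Defend C] = 0.8·(-9) + 0.1·(-9) + 0.1·(13) = -6.8
Best response: Defend B (4.3 is the largest).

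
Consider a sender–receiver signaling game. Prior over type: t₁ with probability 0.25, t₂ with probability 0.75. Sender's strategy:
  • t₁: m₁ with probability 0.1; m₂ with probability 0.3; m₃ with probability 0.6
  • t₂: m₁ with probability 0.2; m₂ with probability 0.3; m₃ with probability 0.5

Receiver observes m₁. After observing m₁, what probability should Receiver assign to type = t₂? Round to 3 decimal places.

0.857

P(m₁) = 0.25·0.1 + 0.75·0.2 = 0.175
P(t₂ | m₁) = (0.75·0.2) / 0.175 = 0.15 / 0.175 = 0.857143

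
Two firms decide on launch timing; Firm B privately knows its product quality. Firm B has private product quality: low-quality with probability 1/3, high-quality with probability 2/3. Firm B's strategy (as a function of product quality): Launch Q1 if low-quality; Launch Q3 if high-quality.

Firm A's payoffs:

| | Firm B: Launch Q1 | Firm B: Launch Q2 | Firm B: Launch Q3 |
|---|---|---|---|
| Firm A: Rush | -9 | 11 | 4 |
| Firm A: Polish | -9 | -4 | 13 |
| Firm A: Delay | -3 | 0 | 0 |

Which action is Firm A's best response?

Polish

E[Rush] = 1/3·(-9) + 2/3·(4) = -1/3
E[Polish] = 1/3·(-9) + 2/3·(13) = 17/3
E[Delay] = 1/3·(-3) + 2/3·(0) = -1
Best response: Polish (17/3 is the largest).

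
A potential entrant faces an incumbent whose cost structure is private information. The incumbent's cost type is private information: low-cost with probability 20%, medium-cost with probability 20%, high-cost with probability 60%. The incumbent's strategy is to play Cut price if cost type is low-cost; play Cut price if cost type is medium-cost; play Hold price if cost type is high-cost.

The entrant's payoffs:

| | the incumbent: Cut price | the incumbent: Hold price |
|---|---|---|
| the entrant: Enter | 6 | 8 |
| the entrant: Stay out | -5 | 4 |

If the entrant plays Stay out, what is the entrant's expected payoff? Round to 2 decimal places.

Take the expectation over the incumbent's cost type, weighting each type's action by its prior probability.
E[Stay out] = 0.2·(-5) + 0.2·(-5) + 0.6·4 = (-1) + (-1) + 2.4 = 0.4

0.40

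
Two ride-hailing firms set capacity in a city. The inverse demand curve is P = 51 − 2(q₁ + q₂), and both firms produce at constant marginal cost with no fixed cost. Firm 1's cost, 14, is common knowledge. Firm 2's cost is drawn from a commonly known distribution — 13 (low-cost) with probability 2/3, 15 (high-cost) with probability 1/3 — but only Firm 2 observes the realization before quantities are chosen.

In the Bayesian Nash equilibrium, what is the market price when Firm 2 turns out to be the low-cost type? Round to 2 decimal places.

25.89

Type-c best response for Firm 2: q₂(c) = (51 − c)/4 − q₁/2.
Firm 1 maximizes expected profit; its first-order condition is 51 − 4q₁ − 2E[q₂] − 14 = 0.
Substituting E[q₂] and solving: E[c₂] = 13.6667, so q₁ = (51 − 2·14 + 13.6667)/6 = 6.11111.
q₂(low-cost) = 6.44444, so P = 51 − 2·(6.11111 + 6.44444) = 25.8889.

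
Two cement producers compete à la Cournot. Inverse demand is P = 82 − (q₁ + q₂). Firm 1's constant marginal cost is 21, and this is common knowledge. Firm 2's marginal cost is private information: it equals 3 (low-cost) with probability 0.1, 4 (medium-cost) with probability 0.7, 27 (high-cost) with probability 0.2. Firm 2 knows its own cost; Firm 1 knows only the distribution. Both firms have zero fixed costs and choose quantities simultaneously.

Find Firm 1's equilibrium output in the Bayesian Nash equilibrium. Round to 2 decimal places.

Type-c best response for Firm 2: q₂(c) = (82 − c)/2 − q₁/2.
Firm 1 maximizes expected profit; its first-order condition is 82 − 2q₁ − E[q₂] − 21 = 0.
Substituting E[q₂] and solving: E[c₂] = 8.5, so q₁ = (82 − 2·21 + 8.5)/3 = 16.1667.

16.17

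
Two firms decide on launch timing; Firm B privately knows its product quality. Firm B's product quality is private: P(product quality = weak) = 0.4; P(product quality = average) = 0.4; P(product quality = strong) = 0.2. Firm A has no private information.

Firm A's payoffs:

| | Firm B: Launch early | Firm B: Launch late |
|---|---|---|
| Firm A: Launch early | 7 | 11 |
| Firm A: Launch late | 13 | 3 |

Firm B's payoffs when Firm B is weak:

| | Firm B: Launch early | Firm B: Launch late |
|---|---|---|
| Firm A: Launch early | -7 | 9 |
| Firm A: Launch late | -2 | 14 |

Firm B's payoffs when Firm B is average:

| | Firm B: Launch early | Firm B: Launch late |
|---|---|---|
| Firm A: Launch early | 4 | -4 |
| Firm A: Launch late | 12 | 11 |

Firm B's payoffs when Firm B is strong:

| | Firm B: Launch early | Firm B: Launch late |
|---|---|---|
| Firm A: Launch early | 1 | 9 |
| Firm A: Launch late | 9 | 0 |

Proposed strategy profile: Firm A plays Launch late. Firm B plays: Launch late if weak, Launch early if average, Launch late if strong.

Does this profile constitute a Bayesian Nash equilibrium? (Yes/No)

A profile is a BNE iff every type of every player is best-responding given beliefs about the other side.
Firm A plays Launch late: E[Launch late] = 0.4·(3) + 0.4·(13) + 0.2·(3) = 7; E[Launch early] = 9.4. Not best-responding. ✗
Firm B (product quality weak), facing Launch late: Launch early gives -2, Launch late gives 14. Proposed Launch late is best. ✓
Firm B (product quality average), facing Launch late: Launch early gives 12, Launch late gives 11. Proposed Launch early is best. ✓
Firm B (product quality strong), facing Launch late: Launch early gives 9, Launch late gives 0. Proposed Launch late is not best — profitable deviation exists. ✗

No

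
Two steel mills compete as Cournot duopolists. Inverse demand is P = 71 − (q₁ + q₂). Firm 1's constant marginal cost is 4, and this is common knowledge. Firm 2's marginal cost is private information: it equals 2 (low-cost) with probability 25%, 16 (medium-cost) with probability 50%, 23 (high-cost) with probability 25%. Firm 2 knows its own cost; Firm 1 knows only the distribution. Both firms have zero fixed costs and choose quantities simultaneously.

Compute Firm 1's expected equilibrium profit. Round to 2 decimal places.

Firm 2 with cost c maximizes (71 − (q₁+q₂) − c)·q₂, giving q₂(c) = (71 − c − q₁)/2.
E[c₂] = 0.25·2 + 0.5·16 + 0.25·23 = 14.25
Firm 1's FOC against E[q₂] yields q₁ = (71 − 2·4 + E[c₂])/3 = (71 − 8 + 14.25)/3 = 25.75.
E[P] = 71 − (q₁ + E[q₂]) = 29.75; Firm 1's expected profit = (E[P] − 4)·q₁ = (29.75 − 4)·25.75 = 663.062.

663.06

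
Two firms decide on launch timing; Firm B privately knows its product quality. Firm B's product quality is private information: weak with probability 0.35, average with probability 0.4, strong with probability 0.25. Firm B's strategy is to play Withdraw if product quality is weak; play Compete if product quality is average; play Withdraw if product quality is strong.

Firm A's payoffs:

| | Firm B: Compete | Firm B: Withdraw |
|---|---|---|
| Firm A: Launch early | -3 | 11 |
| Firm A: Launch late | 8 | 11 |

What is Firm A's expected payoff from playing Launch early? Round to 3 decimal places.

5.400

Take the expectation over Firm B's product quality, weighting each type's action by its prior probability.
E[Launch early] = 0.35·11 + 0.4·(-3) + 0.25·11 = 3.85 + (-1.2) + 2.75 = 5.4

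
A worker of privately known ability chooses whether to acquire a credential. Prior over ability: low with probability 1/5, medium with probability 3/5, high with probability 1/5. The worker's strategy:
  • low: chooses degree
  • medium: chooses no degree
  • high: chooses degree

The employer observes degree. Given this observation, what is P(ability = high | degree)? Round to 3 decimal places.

0.500

Apply Bayes' rule using the sender's strategy as the likelihood.
P(degree) = (1/5)·1 + (3/5)·0 + (1/5)·1 = 2/5
P(high | degree) = ((1/5)·1) / (2/5) = (1/5) / (2/5) = 1/2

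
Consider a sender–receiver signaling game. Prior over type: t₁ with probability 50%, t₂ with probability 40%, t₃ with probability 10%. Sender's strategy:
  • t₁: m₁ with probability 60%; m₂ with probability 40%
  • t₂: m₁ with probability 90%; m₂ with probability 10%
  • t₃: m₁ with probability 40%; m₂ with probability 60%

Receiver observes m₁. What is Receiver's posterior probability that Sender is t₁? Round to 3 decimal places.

P(m₁) = 0.5·0.6 + 0.4·0.9 + 0.1·0.4 = 0.7
P(t₁ | m₁) = (0.5·0.6) / 0.7 = 0.3 / 0.7 = 0.428571

0.429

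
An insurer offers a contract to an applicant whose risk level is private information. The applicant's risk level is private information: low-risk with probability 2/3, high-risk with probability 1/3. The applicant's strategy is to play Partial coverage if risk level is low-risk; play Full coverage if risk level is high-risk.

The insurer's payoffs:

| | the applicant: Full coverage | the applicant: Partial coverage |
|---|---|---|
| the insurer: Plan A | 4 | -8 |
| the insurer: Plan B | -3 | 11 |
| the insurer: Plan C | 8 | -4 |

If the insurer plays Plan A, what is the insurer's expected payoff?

Take the expectation over the applicant's risk level, weighting each type's action by its prior probability.
E[Plan A] = 2/3·(-8) + 1/3·4 = (-16/3) + 4/3 = -4

-4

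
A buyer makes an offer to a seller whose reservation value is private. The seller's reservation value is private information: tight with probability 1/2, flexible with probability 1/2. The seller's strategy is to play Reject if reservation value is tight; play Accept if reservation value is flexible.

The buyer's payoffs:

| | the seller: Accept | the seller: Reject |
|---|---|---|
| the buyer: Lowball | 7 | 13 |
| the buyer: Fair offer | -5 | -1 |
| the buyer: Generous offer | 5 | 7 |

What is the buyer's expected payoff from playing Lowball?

E[Lowball] = 1/2·13 + 1/2·7 = 13/2 + 7/2 = 10

10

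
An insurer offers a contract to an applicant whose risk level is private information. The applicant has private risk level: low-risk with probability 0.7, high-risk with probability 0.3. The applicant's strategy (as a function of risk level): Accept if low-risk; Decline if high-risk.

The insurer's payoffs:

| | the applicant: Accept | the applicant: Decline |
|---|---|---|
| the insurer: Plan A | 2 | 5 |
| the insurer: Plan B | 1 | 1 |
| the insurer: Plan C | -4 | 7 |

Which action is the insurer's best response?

Plan A

Compute the insurer's expected payoff for each action, taking the expectation over the applicant's type.
E[Plan A] = 0.7·(2) + 0.3·(5) = 2.9
E[Plan B] = 0.7·(1) + 0.3·(1) = 1
E[Plan C] = 0.7·(-4) + 0.3·(7) = -0.7
Best response: Plan A (2.9 is the largest).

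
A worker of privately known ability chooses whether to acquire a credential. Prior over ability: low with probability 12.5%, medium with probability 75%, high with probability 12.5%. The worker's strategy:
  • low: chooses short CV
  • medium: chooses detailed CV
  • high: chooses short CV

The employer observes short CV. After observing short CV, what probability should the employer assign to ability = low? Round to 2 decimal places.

0.50

P(short CV) = 0.125·1 + 0.75·0 + 0.125·1 = 0.25
P(low | short CV) = (0.125·1) / 0.25 = 0.125 / 0.25 = 0.5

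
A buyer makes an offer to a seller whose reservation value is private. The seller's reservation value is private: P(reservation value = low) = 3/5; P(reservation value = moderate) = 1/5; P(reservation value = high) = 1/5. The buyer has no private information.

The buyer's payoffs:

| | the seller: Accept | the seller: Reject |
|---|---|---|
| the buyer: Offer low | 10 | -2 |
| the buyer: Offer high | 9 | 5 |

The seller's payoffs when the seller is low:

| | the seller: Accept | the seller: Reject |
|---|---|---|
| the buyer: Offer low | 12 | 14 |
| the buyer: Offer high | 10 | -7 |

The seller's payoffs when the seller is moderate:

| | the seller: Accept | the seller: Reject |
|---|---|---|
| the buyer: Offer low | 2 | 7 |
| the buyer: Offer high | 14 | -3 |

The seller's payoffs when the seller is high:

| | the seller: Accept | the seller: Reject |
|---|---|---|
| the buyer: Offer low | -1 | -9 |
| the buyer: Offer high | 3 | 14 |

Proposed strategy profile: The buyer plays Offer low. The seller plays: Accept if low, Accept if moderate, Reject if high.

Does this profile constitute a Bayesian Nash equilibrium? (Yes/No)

The buyer plays Offer low: E[Offer low] = 3/5·(10) + 1/5·(10) + 1/5·(-2) = 38/5; E[Offer high] = 41/5. Not best-responding. ✗
The seller (reservation value low), facing Offer low: Accept gives 12, Reject gives 14. Proposed Accept is not best — profitable deviation exists. ✗
The seller (reservation value moderate), facing Offer low: Accept gives 2, Reject gives 7. Proposed Accept is not best — profitable deviation exists. ✗
The seller (reservation value high), facing Offer low: Accept gives -1, Reject gives -9. Proposed Reject is not best — profitable deviation exists. ✗

No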